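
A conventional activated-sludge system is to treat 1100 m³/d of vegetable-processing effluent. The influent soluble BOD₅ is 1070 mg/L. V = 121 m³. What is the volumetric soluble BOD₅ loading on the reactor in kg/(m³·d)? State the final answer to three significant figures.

L_v = Q S₀ / V = 1100 × 1070 × 10⁻³ / 121.0 = 9.727 kg/(m³·d).

L_v ≈ 9.73 kg soluble BOD₅/(m³·d)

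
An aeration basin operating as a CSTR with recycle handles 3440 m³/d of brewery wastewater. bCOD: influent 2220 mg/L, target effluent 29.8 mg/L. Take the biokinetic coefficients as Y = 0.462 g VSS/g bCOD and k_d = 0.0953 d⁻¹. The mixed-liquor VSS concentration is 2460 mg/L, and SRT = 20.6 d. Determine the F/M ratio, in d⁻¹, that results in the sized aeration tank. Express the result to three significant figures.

From the SRT design equation V = Y Q (S₀−S) θ_c / [X (1 + k_d θ_c)] = 0.462 × 3440 × (2220 − 29.8) × 20.6 / [2460 × (1 + 0.0953 × 20.6)] = 7.17×10^7 / 7289 = 9837 m³.
Food-to-microorganism ratio F/M = Q S₀ / (V X) = 3440 × 2220 / (9837 × 2460) = 0.3156 d⁻¹.

F/M ≈ 0.316 d⁻¹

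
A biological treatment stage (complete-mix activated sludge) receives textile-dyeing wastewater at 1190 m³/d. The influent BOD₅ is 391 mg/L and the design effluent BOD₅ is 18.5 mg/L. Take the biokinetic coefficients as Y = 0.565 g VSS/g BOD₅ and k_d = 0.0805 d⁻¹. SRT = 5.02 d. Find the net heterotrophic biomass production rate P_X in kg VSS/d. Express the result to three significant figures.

Y_obs = Y / (1 + k_d θ_c) = 0.565 / (1 + 0.0805 × 5.02) = 0.565 / 1.404 = 0.4024.
Q·(S₀ − S) = 1190 × (391 − 18.5) × 10⁻³ = 443.3 kg/d removed.
P_X = Y_obs · Q(S₀ − S) = 0.4024 × 443.3 = 178.4 kg VSS/d.

P_X ≈ 178 kg VSS/d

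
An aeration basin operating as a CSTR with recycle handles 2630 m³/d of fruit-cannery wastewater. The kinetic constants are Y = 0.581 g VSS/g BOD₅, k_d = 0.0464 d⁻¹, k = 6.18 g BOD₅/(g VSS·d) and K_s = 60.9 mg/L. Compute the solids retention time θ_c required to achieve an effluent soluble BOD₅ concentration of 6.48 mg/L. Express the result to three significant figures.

Specific growth rate at S = 6.48 mg/L: μ = YkS/(K_s+S) = 0.581·6.18·6.48/(60.9+6.48) = 0.3453 d⁻¹.
θ_c = 1/(μ − k_d) = 1/(0.3453 − 0.0464) = 1/0.2989 = 3.345 d.

θ_c ≈ 3.35 d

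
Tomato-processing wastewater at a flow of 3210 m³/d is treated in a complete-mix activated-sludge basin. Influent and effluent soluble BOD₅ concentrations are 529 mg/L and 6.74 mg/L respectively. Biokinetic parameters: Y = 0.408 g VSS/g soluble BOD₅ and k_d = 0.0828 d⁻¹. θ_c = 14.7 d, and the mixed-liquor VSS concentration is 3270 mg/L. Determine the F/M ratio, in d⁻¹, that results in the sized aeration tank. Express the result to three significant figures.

Rearranging the biomass balance for a CMAS with decay, V = Y·Q·ΔS·θ_c / [X·(1+k_d θ_c)] = 0.408 × 3210 × (529 − 6.74) × 14.7 / [3270 × (1 + 0.0828 × 14.7)] = 1.01×10^7 / 7250 = 1387 m³.
Food-to-microorganism ratio F/M = Q S₀ / (V X) = 3210 × 529 / (1387 × 3270) = 0.3744 d⁻¹.

F/M ≈ 0.374 d⁻¹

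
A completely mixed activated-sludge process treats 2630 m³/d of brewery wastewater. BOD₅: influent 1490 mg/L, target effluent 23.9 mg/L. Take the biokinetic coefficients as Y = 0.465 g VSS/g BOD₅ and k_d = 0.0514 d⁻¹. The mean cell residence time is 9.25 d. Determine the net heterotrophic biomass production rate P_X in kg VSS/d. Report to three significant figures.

P_X ≈ 1220 kg VSS/d

The observed yield is Y_obs = Y/(1 + k_d·θ_c) = 0.465 / (1 + 0.0514 × 9.25) = 0.465 / 1.475 = 0.3152 g VSS per g BOD₅ removed.
Substrate removed = Q·(S₀ − S) = 2630 m³/d × (1490 − 23.9) g/m³ = 3.86×10^6 g/d = 3856 kg/d.
P_X = Y_obs · Q(S₀ − S) = 0.3152 × 3856 = 1215 kg VSS/d.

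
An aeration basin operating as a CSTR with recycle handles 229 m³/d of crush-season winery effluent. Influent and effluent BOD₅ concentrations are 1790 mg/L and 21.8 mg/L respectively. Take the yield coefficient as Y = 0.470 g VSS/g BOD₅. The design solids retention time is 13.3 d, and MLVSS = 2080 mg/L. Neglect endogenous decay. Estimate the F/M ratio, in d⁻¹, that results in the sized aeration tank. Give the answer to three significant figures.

F/M ≈ 0.162 d⁻¹

With k_d = 0 the design equation reduces to V = Y Q (S₀−S) θ_c / X = 0.470 × 229 × (1790 − 21.8) × 13.3 / 2080 = 1217 m³.
Food-to-microorganism ratio F/M = Q S₀ / (V X) = 229 × 1790 / (1217 × 2080) = 0.1619 d⁻¹.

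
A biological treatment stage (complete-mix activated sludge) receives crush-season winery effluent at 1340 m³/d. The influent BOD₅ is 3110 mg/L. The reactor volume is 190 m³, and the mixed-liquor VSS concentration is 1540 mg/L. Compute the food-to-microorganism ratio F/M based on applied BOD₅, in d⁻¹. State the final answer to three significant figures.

F/M ≈ 14.2 d⁻¹

F/M = applied load / biomass = Q·S₀/(V·X) = 1340 × 3110 / (190.0 × 1540) = 14.24 d⁻¹.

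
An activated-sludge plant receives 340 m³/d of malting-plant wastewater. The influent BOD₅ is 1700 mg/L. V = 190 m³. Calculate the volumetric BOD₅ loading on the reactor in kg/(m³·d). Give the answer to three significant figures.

Volumetric loading L_v = Q·S₀ / V = 340 × 1700 g/m³ / 190.0 m³ = 3042 g/(m³·d) = 3.042 kg BOD₅/(m³·d).

L_v ≈ 3.04 kg BOD₅/(m³·d)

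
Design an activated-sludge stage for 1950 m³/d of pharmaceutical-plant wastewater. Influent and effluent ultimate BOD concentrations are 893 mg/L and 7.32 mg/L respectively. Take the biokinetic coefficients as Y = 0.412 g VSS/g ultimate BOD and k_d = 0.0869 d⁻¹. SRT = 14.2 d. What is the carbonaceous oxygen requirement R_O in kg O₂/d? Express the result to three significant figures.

R_O ≈ 1270 kg O₂/d

Y_obs = Y / (1 + k_d θ_c) = 0.412 / (1 + 0.0869 × 14.2) = 0.412 / 2.234 = 0.1844.
ΔS = 893 − 7.32 = 885.7 mg/L, so the substrate removal rate is 1950 × 885.7/1000 = 1727 kg ultimate BOD/d.
P_X = Y_obs·Q·(S₀ − S) = 0.1844 × 1727 = 318.5 kg VSS/d.
R_O = Q·(S₀ − S) − 1.42·P_X = 1727 − 1.42 × 318.5 = 1275 kg O₂/d.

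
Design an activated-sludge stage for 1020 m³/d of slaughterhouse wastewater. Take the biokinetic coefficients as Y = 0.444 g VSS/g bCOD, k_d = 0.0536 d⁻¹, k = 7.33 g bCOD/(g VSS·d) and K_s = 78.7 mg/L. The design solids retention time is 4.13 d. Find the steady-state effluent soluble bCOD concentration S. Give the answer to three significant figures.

S ≈ 7.87 mg/L

Effluent substrate depends only on kinetics and SRT: S = K_s(1 + k_d θ_c) / [θ_c(Yk − k_d) − 1] = 78.7 × (1 + 0.0536 × 4.13) / [4.13 × (0.444 × 7.33 − 0.0536) − 1] = 96.12 / 12.22 = 7.866 mg/L.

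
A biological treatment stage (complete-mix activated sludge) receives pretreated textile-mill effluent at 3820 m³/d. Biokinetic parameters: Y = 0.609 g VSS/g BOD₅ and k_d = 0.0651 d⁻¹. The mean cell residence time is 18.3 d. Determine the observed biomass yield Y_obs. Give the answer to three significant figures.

Y_obs ≈ 0.278 g VSS/g BOD₅

Observed yield with endogenous decay: Y_obs = Y / (1 + k_d·θ_c) = 0.609 / (1 + 0.0651 × 18.3) = 0.609 / 2.191 = 0.2779 g VSS/g BOD₅.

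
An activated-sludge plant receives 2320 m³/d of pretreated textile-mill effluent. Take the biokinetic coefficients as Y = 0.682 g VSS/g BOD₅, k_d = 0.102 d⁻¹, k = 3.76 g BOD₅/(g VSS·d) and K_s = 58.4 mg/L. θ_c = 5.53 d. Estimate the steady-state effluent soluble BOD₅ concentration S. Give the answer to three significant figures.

For a completely mixed reactor with recycle the Lawrence–McCarty relation gives S = K_s·(1 + k_d·θ_c) / [θ_c·(Y·k − k_d) − 1] = 58.4 × (1 + 0.102 × 5.53) / [5.53 × (0.682 × 3.76 − 0.102) − 1] = 91.34 / 12.62 = 7.240 mg/L.

S ≈ 7.24 mg/L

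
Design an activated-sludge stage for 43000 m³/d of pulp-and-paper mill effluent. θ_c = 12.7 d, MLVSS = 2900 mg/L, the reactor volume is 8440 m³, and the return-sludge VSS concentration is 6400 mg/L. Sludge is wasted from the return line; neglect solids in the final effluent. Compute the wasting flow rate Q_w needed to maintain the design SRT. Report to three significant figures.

Q_w ≈ 301 m³/d

Q_w = (V·X)/(θ_c X_r) = 8440 × 2900 / (12.7 × 6400) = 301.1 m³/d.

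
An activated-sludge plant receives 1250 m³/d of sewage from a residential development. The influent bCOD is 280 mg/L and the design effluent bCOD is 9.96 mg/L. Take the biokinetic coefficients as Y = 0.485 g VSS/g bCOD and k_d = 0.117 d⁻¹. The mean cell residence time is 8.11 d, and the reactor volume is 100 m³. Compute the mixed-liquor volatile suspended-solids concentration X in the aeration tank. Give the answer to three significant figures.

X = Y·Q·ΔS·θ_c / [V·(1 + k_d θ_c)] = 0.485 × 1250 × (280 − 9.96) × 8.11 / [100 × (1 + 0.117 × 8.11)] = 6813 mg/L.

X ≈ 6810 mg/L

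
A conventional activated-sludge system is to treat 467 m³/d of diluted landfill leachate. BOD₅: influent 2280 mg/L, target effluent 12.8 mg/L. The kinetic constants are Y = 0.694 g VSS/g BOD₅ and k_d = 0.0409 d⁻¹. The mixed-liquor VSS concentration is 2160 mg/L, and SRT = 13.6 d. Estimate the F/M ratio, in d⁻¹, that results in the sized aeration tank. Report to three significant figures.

F/M ≈ 0.166 d⁻¹

From the SRT design equation V = Y Q (S₀−S) θ_c / [X (1 + k_d θ_c)] = 0.694 × 467 × (2280 − 12.8) × 13.6 / [2160 × (1 + 0.0409 × 13.6)] = 9.99×10^6 / 3361 = 2973 m³.
F/M = applied load / biomass = Q·S₀/(V·X) = 467 × 2280 / (2973 × 2160) = 0.1658 d⁻¹.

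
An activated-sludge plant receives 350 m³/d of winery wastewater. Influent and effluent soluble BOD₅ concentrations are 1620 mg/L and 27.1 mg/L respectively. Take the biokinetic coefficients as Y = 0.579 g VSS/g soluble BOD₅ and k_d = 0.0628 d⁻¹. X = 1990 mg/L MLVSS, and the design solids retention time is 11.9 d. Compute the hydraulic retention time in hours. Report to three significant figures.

τ ≈ 75.8 h

Rearranging the biomass balance for a CMAS with decay, V = Y·Q·ΔS·θ_c / [X·(1+k_d θ_c)] = 0.579 × 350 × (1620 − 27.1) × 11.9 / [1990 × (1 + 0.0628 × 11.9)] = 3.84×10^6 / 3477 = 1105 m³.
Hydraulic retention time τ = V/Q = 1105 / 350 = 3.156 d = 75.75 h.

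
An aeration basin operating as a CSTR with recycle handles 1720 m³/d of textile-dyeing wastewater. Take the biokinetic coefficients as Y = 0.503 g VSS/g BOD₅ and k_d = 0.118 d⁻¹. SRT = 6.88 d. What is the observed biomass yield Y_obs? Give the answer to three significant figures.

The observed yield is Y_obs = Y/(1 + k_d·θ_c) = 0.503 / (1 + 0.118 × 6.88) = 0.503 / 1.812 = 0.2776 g VSS per g BOD₅ removed.

Y_obs ≈ 0.278 g VSS/g BOD₅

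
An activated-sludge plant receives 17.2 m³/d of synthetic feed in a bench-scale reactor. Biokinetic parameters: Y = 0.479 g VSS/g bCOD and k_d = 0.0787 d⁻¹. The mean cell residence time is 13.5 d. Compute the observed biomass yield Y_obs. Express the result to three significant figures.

Y_obs ≈ 0.232 g VSS/g bCOD

Y_obs = Y / (1 + k_d θ_c) = 0.479 / (1 + 0.0787 × 13.5) = 0.479 / 2.062 = 0.2322.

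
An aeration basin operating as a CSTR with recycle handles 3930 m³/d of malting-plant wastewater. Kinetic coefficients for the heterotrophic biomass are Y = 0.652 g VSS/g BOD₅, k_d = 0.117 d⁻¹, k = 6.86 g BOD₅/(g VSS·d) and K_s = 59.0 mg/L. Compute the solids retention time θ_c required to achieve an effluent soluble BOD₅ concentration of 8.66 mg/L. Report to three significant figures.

At the target effluent, Y k S/(K_s+S) = 0.652×6.86×8.66/67.66 = 0.5725 d⁻¹.
Then 1/θ_c = μ − k_d = 0.5725 − 0.117 = 0.4555 d⁻¹, giving θ_c = 2.196 d.

θ_c ≈ 2.20 d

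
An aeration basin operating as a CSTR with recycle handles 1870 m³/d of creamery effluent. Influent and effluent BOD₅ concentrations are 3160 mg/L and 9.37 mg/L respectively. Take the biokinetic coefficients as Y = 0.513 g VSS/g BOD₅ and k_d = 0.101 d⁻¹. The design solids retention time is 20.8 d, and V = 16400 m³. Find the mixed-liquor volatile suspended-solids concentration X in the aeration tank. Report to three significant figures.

From V·X·(1 + k_d·θ_c) = Y·Q·(S₀ − S)·θ_c: X = 0.513 × 1870 × (3160 − 9.37) × 20.8 / [16400 × (1 + 0.101 × 20.8)] = 1236 mg/L.

X ≈ 1240 mg/L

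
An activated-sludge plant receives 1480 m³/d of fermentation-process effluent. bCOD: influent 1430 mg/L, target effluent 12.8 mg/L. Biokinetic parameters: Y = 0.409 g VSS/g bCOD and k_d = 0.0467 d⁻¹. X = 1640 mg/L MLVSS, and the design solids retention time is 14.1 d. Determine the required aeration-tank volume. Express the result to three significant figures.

From the SRT design equation V = Y Q (S₀−S) θ_c / [X (1 + k_d θ_c)] = 0.409 × 1480 × (1430 − 12.8) × 14.1 / [1640 × (1 + 0.0467 × 14.1)] = 1.21×10^7 / 2720 = 4447 m³.

V ≈ 4450 m³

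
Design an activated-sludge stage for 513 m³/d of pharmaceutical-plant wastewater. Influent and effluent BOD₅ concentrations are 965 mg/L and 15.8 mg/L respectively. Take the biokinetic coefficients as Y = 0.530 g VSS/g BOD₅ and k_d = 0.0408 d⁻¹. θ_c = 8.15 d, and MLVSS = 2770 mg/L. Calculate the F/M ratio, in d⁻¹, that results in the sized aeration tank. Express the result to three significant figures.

Rearranging the biomass balance for a CMAS with decay, V = Y·Q·ΔS·θ_c / [X·(1+k_d θ_c)] = 0.530 × 513 × (965 − 15.8) × 8.15 / [2770 × (1 + 0.0408 × 8.15)] = 2.1×10^6 / 3691 = 569.8 m³.
Food-to-microorganism ratio F/M = Q S₀ / (V X) = 513 × 965 / (569.8 × 2770) = 0.3136 d⁻¹.

F/M ≈ 0.314 d⁻¹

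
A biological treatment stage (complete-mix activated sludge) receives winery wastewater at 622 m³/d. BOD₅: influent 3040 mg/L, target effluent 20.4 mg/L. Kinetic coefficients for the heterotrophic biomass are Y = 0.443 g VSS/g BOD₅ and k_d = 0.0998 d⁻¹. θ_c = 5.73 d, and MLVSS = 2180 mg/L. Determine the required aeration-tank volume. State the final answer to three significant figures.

Steady-state biomass mass balance: V·X·(1 + k_d·θ_c) = Y·Q·(S₀ − S)·θ_c, so V = 0.443 × 622 × (3040 − 20.4) × 5.73 / [2180 × (1 + 0.0998 × 5.73)] = 4.77×10^6 / 3427 = 1391 m³.

V ≈ 1390 m³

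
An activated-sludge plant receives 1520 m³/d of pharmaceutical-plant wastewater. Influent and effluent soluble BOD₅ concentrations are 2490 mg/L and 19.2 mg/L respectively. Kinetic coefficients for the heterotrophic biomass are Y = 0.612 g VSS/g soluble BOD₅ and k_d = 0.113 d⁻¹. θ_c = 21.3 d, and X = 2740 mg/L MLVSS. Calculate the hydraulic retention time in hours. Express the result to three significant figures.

Rearranging the biomass balance for a CMAS with decay, V = Y·Q·ΔS·θ_c / [X·(1+k_d θ_c)] = 0.612 × 1520 × (2490 − 19.2) × 21.3 / [2740 × (1 + 0.113 × 21.3)] = 4.9×10^7 / 9335 = 5244 m³.
Hydraulic retention time τ = V/Q = 5244 / 1520 = 3.450 d = 82.81 h.

τ ≈ 82.8 h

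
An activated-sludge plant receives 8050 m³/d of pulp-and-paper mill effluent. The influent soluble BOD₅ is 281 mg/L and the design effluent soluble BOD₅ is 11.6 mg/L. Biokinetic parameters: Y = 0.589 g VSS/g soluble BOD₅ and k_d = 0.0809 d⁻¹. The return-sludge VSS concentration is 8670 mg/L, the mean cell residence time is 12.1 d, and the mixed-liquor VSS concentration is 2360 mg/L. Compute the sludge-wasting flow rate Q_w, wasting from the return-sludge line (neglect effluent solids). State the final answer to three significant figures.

Q_w ≈ 74.5 m³/d

Steady-state biomass mass balance: V·X·(1 + k_d·θ_c) = Y·Q·(S₀ − S)·θ_c, so V = 0.589 × 8050 × (281 − 11.6) × 12.1 / [2360 × (1 + 0.0809 × 12.1)] = 1.55×10^7 / 4670 = 3309 m³.
Q_w = (V·X)/(θ_c X_r) = 3309 × 2360 / (12.1 × 8670) = 74.45 m³/d.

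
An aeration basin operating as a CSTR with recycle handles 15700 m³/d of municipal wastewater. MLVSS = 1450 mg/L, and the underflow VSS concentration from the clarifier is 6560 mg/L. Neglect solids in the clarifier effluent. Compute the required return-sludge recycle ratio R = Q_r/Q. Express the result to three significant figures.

R ≈ 0.284

R = Q_r/Q = X/(X_r − X) = 1450 / (6560 − 1450) = 0.2838.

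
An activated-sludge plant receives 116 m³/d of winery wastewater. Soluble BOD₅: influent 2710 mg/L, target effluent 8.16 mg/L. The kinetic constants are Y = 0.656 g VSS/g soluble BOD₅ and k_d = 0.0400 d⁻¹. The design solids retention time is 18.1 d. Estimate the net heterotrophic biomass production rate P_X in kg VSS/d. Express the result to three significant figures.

Correct the yield for decay: Y_obs = Y/(1 + k_d θ_c) = 0.656 / (1 + 0.0400 × 18.1) = 0.656 / 1.724 = 0.3805.
Q·(S₀ − S) = 116 × (2710 − 8.16) × 10⁻³ = 313.4 kg/d removed.
Biomass produced: P_X = Y_obs·Q·ΔS = 0.3805 × 313.4 ≈ 119.3 kg VSS/d.

P_X ≈ 119 kg VSS/d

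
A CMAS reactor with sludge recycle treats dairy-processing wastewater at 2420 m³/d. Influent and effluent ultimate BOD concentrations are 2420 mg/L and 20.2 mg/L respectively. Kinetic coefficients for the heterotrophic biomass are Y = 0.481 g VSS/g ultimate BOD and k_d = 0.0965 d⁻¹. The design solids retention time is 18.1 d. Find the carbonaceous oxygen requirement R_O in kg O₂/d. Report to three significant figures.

R_O ≈ 4360 kg O₂/d

Correct the yield for decay: Y_obs = Y/(1 + k_d θ_c) = 0.481 / (1 + 0.0965 × 18.1) = 0.481 / 2.747 = 0.1751.
Substrate removed = Q·(S₀ − S) = 2420 m³/d × (2420 − 20.2) g/m³ = 5.81×10^6 g/d = 5808 kg/d.
P_X = Y_obs·Q·(S₀ − S) = 0.1751 × 5808 = 1017 kg VSS/d.
R_O = Q·ΔS − 1.42 P_X = 5808 − 1444 = 4363 kg O₂/d.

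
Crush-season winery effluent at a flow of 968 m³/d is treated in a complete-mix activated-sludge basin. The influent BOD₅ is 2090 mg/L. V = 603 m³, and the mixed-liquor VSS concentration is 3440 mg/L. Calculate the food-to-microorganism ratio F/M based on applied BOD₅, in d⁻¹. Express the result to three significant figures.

F/M = Q·S₀ / (V·X) = 968 × 2090 / (603.0 × 3440) = 0.9753 g BOD₅·(g VSS·d)⁻¹.

F/M ≈ 0.975 d⁻¹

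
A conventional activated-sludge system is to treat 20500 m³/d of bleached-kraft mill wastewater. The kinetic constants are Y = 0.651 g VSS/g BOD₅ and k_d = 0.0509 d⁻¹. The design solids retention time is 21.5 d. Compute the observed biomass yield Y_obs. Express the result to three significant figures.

Y_obs ≈ 0.311 g VSS/g BOD₅

The observed yield is Y_obs = Y/(1 + k_d·θ_c) = 0.651 / (1 + 0.0509 × 21.5) = 0.651 / 2.094 = 0.3108 g VSS per g BOD₅ removed.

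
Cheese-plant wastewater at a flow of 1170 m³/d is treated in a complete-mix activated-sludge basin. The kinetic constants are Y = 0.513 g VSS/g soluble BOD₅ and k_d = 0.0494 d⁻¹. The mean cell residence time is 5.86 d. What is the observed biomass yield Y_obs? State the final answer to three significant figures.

The observed yield is Y_obs = Y/(1 + k_d·θ_c) = 0.513 / (1 + 0.0494 × 5.86) = 0.513 / 1.289 = 0.3978 g VSS per g soluble BOD₅ removed.

Y_obs ≈ 0.398 g VSS/g soluble BOD₅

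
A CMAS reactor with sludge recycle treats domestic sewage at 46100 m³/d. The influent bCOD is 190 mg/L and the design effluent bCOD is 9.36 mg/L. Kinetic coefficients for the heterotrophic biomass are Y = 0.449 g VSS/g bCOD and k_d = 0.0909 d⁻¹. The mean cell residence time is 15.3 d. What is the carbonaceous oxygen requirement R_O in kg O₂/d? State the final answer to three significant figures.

Correct the yield for decay: Y_obs = Y/(1 + k_d θ_c) = 0.449 / (1 + 0.0909 × 15.3) = 0.449 / 2.391 = 0.1878.
Q·(S₀ − S) = 46100 × (190 − 9.36) × 10⁻³ = 8328 kg/d removed.
Net sludge production P_X = 0.1878 × 8328 = 1564 kg VSS/d.
Carbonaceous O₂ demand = substrate oxidised − cell-mass equivalent = 8328 − 1.42 × 1564 = 6107 kg O₂/d.

R_O ≈ 6110 kg O₂/d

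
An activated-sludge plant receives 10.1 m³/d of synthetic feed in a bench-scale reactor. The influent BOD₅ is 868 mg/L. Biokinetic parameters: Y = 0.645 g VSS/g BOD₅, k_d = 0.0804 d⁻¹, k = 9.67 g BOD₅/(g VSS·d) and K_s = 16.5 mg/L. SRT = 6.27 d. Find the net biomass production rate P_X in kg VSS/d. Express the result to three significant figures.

P_X ≈ 3.76 kg VSS/d

From the Monod/SRT balance for a CMAS, S = K_s·(1+k_d θ_c)/[θ_c·(Y k − k_d) − 1] = 16.5 × (1 + 0.0804 × 6.27) / [6.27 × (0.645 × 9.67 − 0.0804) − 1] = 24.82 / 37.60 = 0.6600 mg/L.
Y_obs = Y / (1 + k_d θ_c) = 0.645 / (1 + 0.0804 × 6.27) = 0.645 / 1.504 = 0.4288.
ΔS = 868 − 0.660 = 867.3 mg/L, so the substrate removal rate is 10.1 × 867.3/1000 = 8.760 kg BOD₅/d.
Biomass produced: P_X = Y_obs·Q·ΔS = 0.4288 × 8.760 ≈ 3.757 kg VSS/d.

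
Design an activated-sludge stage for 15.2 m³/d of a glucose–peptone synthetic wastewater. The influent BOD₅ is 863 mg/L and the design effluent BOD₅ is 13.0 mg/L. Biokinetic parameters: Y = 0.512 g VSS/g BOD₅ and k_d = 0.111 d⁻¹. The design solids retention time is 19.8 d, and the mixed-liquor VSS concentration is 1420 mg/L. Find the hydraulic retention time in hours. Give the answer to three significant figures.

Steady-state biomass mass balance: V·X·(1 + k_d·θ_c) = Y·Q·(S₀ − S)·θ_c, so V = 0.512 × 15.2 × (863 − 13.0) × 19.8 / [1420 × (1 + 0.111 × 19.8)] = 1.31×10^5 / 4541 = 28.84 m³.
Hydraulic retention time τ = V/Q = 28.84 / 15.2 = 1.898 d = 45.54 h.

τ ≈ 45.5 h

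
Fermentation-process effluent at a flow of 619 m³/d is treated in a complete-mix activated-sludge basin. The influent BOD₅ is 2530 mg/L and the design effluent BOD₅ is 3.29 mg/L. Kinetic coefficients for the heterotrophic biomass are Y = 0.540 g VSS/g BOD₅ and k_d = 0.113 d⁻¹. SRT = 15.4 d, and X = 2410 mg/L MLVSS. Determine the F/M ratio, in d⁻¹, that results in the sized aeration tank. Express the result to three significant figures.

F/M ≈ 0.330 d⁻¹

Steady-state biomass mass balance: V·X·(1 + k_d·θ_c) = Y·Q·(S₀ − S)·θ_c, so V = 0.540 × 619 × (2530 − 3.29) × 15.4 / [2410 × (1 + 0.113 × 15.4)] = 1.3×10^7 / 6604 = 1970 m³.
F/M = applied load / biomass = Q·S₀/(V·X) = 619 × 2530 / (1970 × 2410) = 0.3299 d⁻¹.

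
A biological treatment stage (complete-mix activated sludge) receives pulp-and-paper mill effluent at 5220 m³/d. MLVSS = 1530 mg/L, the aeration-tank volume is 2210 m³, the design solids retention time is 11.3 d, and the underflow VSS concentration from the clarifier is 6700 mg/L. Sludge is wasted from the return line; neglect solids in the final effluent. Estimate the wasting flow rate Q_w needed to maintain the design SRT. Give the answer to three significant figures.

Q_w = (V·X)/(θ_c X_r) = 2210 × 1530 / (11.3 × 6700) = 44.66 m³/d.

Q_w ≈ 44.7 m³/d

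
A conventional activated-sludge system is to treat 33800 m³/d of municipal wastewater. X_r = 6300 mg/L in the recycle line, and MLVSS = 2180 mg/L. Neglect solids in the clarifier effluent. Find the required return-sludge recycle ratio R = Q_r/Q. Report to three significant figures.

Mass balance around the secondary clarifier (neglecting effluent solids): R = X / (X_r − X) = 2180 / (6300 − 2180) = 0.5291.

R ≈ 0.529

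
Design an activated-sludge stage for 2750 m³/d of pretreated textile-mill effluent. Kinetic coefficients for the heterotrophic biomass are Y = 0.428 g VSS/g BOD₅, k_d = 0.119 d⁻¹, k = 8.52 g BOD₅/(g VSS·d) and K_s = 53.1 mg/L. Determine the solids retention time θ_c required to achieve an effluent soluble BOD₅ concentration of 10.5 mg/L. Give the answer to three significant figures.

At the target effluent, Y k S/(K_s+S) = 0.428×8.52×10.5/63.60 = 0.6020 d⁻¹.
θ_c = 1/(μ − k_d) = 1/(0.6020 − 0.119) = 1/0.4830 = 2.070 d.

θ_c ≈ 2.07 d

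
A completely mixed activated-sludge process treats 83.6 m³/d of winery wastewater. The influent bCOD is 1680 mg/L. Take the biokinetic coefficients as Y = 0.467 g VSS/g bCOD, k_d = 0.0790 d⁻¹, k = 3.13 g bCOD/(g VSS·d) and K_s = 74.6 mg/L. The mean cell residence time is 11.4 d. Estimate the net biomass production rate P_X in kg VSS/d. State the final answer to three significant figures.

P_X ≈ 34.3 kg VSS/d

Effluent substrate depends only on kinetics and SRT: S = K_s(1 + k_d θ_c) / [θ_c(Yk − k_d) − 1] = 74.6 × (1 + 0.0790 × 11.4) / [11.4 × (0.467 × 3.13 − 0.0790) − 1] = 141.8 / 14.76 = 9.604 mg/L.
Observed yield with endogenous decay: Y_obs = Y / (1 + k_d·θ_c) = 0.467 / (1 + 0.0790 × 11.4) = 0.467 / 1.901 = 0.2457 g VSS/g bCOD.
Mass of bCOD removed per day: Q(S₀ − S) = 83.6 × 1670 g/m³ = 139.6 kg/d.
So the net sludge growth is P_X = 0.2457 × 139.6 = 34.31 kg VSS/d.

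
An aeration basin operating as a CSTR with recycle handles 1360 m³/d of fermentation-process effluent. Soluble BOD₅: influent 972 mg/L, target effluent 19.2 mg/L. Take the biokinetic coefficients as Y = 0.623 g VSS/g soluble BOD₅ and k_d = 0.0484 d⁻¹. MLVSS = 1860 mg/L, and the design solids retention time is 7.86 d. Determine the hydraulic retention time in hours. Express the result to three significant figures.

τ ≈ 43.6 h

Rearranging the biomass balance for a CMAS with decay, V = Y·Q·ΔS·θ_c / [X·(1+k_d θ_c)] = 0.623 × 1360 × (972 − 19.2) × 7.86 / [1860 × (1 + 0.0484 × 7.86)] = 6.35×10^6 / 2568 = 2471 m³.
HRT = V/Q = 2471 m³ / 1360 m³·d⁻¹ = 1.817 d × 24 = 43.61 h.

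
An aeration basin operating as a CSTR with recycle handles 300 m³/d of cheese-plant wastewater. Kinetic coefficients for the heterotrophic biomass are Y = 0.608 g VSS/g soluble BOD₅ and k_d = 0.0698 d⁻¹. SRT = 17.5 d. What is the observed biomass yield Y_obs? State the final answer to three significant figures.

Y_obs = Y / (1 + k_d θ_c) = 0.608 / (1 + 0.0698 × 17.5) = 0.608 / 2.221 = 0.2737.

Y_obs ≈ 0.274 g VSS/g soluble BOD₅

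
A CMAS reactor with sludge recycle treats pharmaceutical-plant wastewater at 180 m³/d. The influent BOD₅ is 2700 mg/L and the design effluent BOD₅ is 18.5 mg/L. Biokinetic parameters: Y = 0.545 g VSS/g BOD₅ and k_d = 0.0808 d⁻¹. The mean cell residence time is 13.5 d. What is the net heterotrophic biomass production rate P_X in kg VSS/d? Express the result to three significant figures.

P_X ≈ 126 kg VSS/d

Y_obs = Y / (1 + k_d θ_c) = 0.545 / (1 + 0.0808 × 13.5) = 0.545 / 2.091 = 0.2607.
Q·(S₀ − S) = 180 × (2700 − 18.5) × 10⁻³ = 482.7 kg/d removed.
Net biomass production P_X = Y_obs × Q·(S₀ − S) = 0.2607 × 482.7 = 125.8 kg VSS/d.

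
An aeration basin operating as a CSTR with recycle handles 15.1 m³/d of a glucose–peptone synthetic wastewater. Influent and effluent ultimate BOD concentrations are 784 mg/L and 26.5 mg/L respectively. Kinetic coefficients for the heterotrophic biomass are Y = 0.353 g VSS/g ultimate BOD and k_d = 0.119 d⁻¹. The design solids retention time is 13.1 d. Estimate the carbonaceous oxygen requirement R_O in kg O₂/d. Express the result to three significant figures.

Correct the yield for decay: Y_obs = Y/(1 + k_d θ_c) = 0.353 / (1 + 0.119 × 13.1) = 0.353 / 2.559 = 0.1379.
ΔS = 784 − 26.5 = 757.5 mg/L, so the substrate removal rate is 15.1 × 757.5/1000 = 11.44 kg ultimate BOD/d.
Net sludge production P_X = 0.1379 × 11.44 = 1.578 kg VSS/d.
Carbonaceous O₂ demand = substrate oxidised − cell-mass equivalent = 11.44 − 1.42 × 1.578 = 9.198 kg O₂/d.

R_O ≈ 9.20 kg O₂/d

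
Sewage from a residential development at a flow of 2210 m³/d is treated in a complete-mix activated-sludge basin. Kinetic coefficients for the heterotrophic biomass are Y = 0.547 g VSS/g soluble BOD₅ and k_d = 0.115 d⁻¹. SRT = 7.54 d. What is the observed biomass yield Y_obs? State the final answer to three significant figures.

Y_obs ≈ 0.293 g VSS/g soluble BOD₅

Y_obs = Y / (1 + k_d θ_c) = 0.547 / (1 + 0.115 × 7.54) = 0.547 / 1.867 = 0.2930.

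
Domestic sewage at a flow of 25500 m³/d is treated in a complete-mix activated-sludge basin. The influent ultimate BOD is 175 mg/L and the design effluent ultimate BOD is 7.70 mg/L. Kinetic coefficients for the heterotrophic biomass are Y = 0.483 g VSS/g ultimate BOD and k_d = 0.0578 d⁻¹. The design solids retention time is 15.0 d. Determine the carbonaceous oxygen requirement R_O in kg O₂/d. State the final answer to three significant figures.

R_O ≈ 2700 kg O₂/d

Observed yield with endogenous decay: Y_obs = Y / (1 + k_d·θ_c) = 0.483 / (1 + 0.0578 × 15.0) = 0.483 / 1.867 = 0.2587 g VSS/g ultimate BOD.
ΔS = 175 − 7.70 = 167.3 mg/L, so the substrate removal rate is 25500 × 167.3/1000 = 4266 kg ultimate BOD/d.
P_X = Y_obs·Q·(S₀ − S) = 0.2587 × 4266 = 1104 kg VSS/d.
R_O = Q·ΔS − 1.42 P_X = 4266 − 1567 = 2699 kg O₂/d.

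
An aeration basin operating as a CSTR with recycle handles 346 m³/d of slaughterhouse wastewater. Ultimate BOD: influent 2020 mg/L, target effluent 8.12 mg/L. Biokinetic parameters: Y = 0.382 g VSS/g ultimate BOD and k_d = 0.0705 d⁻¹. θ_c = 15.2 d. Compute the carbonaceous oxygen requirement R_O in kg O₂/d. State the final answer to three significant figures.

R_O ≈ 514 kg O₂/d

Correct the yield for decay: Y_obs = Y/(1 + k_d θ_c) = 0.382 / (1 + 0.0705 × 15.2) = 0.382 / 2.072 = 0.1844.
ΔS = 2020 − 8.12 = 2012 mg/L, so the substrate removal rate is 346 × 2012/1000 = 696.1 kg ultimate BOD/d.
Biomass synthesised: P_X = Y_obs × 696.1 = 128.4 kg VSS/d.
Carbonaceous O₂ demand = substrate oxidised − cell-mass equivalent = 696.1 − 1.42 × 128.4 = 513.8 kg O₂/d.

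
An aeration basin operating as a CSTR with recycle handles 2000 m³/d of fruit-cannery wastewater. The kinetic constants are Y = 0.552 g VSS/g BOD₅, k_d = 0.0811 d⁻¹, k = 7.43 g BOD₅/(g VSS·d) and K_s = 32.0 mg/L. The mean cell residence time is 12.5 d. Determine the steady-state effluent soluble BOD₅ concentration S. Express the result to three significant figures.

For a completely mixed reactor with recycle the Lawrence–McCarty relation gives S = K_s·(1 + k_d·θ_c) / [θ_c·(Y·k − k_d) − 1] = 32.0 × (1 + 0.0811 × 12.5) / [12.5 × (0.552 × 7.43 − 0.0811) − 1] = 64.44 / 49.25 = 1.308 mg/L.

S ≈ 1.31 mg/L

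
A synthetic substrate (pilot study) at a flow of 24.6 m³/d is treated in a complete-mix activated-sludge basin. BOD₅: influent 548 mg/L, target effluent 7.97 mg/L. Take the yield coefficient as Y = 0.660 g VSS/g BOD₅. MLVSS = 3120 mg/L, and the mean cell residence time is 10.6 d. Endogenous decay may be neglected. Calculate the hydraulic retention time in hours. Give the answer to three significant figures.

V·X = Y·Q·ΔS·θ_c gives V = 0.660 × 24.6 × (548 − 7.97) × 10.6 / 3120 = 29.79 m³.
HRT = V/Q = 29.79 m³ / 24.6 m³·d⁻¹ = 1.211 d × 24 = 29.06 h.

τ ≈ 29.1 h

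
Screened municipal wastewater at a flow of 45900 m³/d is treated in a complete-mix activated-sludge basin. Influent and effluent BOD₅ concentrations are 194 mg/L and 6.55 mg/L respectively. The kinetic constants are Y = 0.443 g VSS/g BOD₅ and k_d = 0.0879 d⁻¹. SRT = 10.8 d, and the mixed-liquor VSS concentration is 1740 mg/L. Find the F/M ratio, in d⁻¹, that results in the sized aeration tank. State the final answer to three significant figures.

F/M ≈ 0.422 d⁻¹

Steady-state biomass mass balance: V·X·(1 + k_d·θ_c) = Y·Q·(S₀ − S)·θ_c, so V = 0.443 × 45900 × (194 − 6.55) × 10.8 / [1740 × (1 + 0.0879 × 10.8)] = 4.12×10^7 / 3392 = 12136 m³.
F/M = Q·S₀ / (V·X) = 45900 × 194 / (12136 × 1740) = 0.4217 g BOD₅·(g VSS·d)⁻¹.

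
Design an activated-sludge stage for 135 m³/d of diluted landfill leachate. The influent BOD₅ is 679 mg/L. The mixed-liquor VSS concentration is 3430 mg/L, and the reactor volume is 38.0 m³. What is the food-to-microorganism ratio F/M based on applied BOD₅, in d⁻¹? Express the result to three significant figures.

F/M ≈ 0.703 d⁻¹

F/M = applied load / biomass = Q·S₀/(V·X) = 135 × 679 / (38.00 × 3430) = 0.7033 d⁻¹.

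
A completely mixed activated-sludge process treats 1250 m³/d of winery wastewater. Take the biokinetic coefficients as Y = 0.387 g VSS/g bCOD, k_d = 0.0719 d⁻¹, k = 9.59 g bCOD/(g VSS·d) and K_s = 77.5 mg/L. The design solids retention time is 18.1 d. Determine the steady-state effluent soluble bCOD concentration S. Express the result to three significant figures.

S ≈ 2.75 mg/L

For a completely mixed reactor with recycle the Lawrence–McCarty relation gives S = K_s·(1 + k_d·θ_c) / [θ_c·(Y·k − k_d) − 1] = 77.5 × (1 + 0.0719 × 18.1) / [18.1 × (0.387 × 9.59 − 0.0719) − 1] = 178.4 / 64.87 = 2.749 mg/L.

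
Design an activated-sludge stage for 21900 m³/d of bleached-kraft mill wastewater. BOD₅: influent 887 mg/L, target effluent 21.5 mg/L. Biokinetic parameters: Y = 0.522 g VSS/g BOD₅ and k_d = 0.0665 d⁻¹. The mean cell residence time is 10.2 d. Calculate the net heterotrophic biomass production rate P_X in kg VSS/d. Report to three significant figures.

P_X ≈ 5900 kg VSS/d

Y_obs = Y / (1 + k_d θ_c) = 0.522 / (1 + 0.0665 × 10.2) = 0.522 / 1.678 = 0.3110.
Q·(S₀ − S) = 21900 × (887 − 21.5) × 10⁻³ = 18954 kg/d removed.
So the net sludge growth is P_X = 0.3110 × 18954 = 5895 kg VSS/d.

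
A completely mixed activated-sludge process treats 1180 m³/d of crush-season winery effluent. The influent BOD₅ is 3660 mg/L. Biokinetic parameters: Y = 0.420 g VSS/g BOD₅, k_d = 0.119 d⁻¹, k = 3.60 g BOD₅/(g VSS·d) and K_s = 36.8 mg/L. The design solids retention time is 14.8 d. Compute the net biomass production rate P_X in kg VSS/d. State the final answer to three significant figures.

For a completely mixed reactor with recycle the Lawrence–McCarty relation gives S = K_s·(1 + k_d·θ_c) / [θ_c·(Y·k − k_d) − 1] = 36.8 × (1 + 0.119 × 14.8) / [14.8 × (0.420 × 3.60 − 0.119) − 1] = 101.6 / 19.62 = 5.180 mg/L.
Observed yield with endogenous decay: Y_obs = Y / (1 + k_d·θ_c) = 0.420 / (1 + 0.119 × 14.8) = 0.420 / 2.761 = 0.1521 g VSS/g BOD₅.
ΔS = 3660 − 5.18 = 3655 mg/L, so the substrate removal rate is 1180 × 3655/1000 = 4313 kg BOD₅/d.
So the net sludge growth is P_X = 0.1521 × 4313 = 656.0 kg VSS/d.

P_X ≈ 656 kg VSS/d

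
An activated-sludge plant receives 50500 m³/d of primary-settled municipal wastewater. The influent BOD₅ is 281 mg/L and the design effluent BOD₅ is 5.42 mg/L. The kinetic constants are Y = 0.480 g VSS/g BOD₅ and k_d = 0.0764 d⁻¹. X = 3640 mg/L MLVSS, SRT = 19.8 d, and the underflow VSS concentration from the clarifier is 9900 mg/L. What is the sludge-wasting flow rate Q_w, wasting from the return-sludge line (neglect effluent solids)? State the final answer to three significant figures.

Steady-state biomass mass balance: V·X·(1 + k_d·θ_c) = Y·Q·(S₀ − S)·θ_c, so V = 0.480 × 50500 × (281 − 5.42) × 19.8 / [3640 × (1 + 0.0764 × 19.8)] = 1.32×10^8 / 9146 = 14461 m³.
Q_w = (V·X)/(θ_c X_r) = 14461 × 3640 / (19.8 × 9900) = 268.5 m³/d.

Q_w ≈ 269 m³/d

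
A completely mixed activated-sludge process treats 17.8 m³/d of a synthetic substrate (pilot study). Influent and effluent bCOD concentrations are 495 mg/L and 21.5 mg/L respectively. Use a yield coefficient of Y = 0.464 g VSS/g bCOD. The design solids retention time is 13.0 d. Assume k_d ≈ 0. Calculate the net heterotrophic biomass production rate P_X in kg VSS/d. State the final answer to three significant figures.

With endogenous decay neglected, the observed yield equals the true yield: Y_obs = Y = 0.464 g VSS/g bCOD.
Q·(S₀ − S) = 17.8 × (495 − 21.5) × 10⁻³ = 8.428 kg/d removed.
Net biomass production P_X = Y_obs × Q·(S₀ − S) = 0.4640 × 8.428 = 3.911 kg VSS/d.

P_X ≈ 3.91 kg VSS/d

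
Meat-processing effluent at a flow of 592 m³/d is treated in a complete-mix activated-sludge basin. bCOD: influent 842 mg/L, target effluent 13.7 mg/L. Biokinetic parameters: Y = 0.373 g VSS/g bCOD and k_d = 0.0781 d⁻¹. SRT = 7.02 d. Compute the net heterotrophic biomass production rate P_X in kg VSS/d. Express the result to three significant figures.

Observed yield with endogenous decay: Y_obs = Y / (1 + k_d·θ_c) = 0.373 / (1 + 0.0781 × 7.02) = 0.373 / 1.548 = 0.2409 g VSS/g bCOD.
ΔS = 842 − 13.7 = 828.3 mg/L, so the substrate removal rate is 592 × 828.3/1000 = 490.4 kg bCOD/d.
P_X = Y_obs · Q(S₀ − S) = 0.2409 × 490.4 = 118.1 kg VSS/d.

P_X ≈ 118 kg VSS/d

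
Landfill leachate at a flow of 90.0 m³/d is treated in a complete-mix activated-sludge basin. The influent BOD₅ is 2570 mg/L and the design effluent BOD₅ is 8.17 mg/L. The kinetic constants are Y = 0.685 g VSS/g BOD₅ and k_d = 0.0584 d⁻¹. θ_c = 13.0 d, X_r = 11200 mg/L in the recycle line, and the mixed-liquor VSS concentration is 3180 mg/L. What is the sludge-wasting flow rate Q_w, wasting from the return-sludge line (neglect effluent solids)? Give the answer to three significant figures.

Steady-state biomass mass balance: V·X·(1 + k_d·θ_c) = Y·Q·(S₀ − S)·θ_c, so V = 0.685 × 90.0 × (2570 − 8.17) × 13.0 / [3180 × (1 + 0.0584 × 13.0)] = 2.05×10^6 / 5594 = 367.0 m³.
Q_w = (V·X)/(θ_c X_r) = 367.0 × 3180 / (13.0 × 11200) = 8.016 m³/d.

Q_w ≈ 8.02 m³/d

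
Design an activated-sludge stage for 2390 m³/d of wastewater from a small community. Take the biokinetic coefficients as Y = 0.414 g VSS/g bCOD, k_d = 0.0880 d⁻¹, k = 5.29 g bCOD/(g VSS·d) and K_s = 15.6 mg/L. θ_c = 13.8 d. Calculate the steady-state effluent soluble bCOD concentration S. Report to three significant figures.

S ≈ 1.23 mg/L

Effluent substrate depends only on kinetics and SRT: S = K_s(1 + k_d θ_c) / [θ_c(Yk − k_d) − 1] = 15.6 × (1 + 0.0880 × 13.8) / [13.8 × (0.414 × 5.29 − 0.0880) − 1] = 34.54 / 28.01 = 1.233 mg/L.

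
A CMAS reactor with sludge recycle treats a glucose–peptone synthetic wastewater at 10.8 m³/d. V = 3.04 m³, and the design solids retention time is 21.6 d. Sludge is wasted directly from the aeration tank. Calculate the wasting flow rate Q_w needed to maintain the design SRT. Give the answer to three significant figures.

For wasting at MLVSS concentration, Q_w = V/θ_c = 3.040/21.6 = 0.1407 m³/d.

Q_w ≈ 0.141 m³/d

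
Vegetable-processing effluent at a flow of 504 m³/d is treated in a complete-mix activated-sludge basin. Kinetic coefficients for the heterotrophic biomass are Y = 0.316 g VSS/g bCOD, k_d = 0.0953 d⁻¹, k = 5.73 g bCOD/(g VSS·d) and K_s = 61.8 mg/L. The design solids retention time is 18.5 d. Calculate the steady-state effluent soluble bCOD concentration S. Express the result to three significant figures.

S ≈ 5.56 mg/L

From the Monod/SRT balance for a CMAS, S = K_s·(1+k_d θ_c)/[θ_c·(Y k − k_d) − 1] = 61.8 × (1 + 0.0953 × 18.5) / [18.5 × (0.316 × 5.73 − 0.0953) − 1] = 170.8 / 30.73 = 5.556 mg/L.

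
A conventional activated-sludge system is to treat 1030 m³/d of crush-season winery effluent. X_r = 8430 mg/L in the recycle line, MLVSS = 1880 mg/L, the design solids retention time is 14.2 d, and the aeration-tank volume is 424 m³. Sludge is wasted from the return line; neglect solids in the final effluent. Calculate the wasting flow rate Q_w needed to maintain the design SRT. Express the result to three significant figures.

Q_w ≈ 6.66 m³/d

Wasting from the return line (neglecting effluent solids): Q_w = V·X / (θ_c·X_r) = 424.0 × 1880 / (14.2 × 8430) = 6.659 m³/d.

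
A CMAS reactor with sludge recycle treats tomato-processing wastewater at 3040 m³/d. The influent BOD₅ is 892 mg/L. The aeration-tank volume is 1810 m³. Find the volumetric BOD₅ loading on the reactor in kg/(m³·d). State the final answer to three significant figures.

L_v = Q S₀ / V = 3040 × 892 × 10⁻³ / 1810 = 1.498 kg/(m³·d).

L_v ≈ 1.50 kg BOD₅/(m³·d)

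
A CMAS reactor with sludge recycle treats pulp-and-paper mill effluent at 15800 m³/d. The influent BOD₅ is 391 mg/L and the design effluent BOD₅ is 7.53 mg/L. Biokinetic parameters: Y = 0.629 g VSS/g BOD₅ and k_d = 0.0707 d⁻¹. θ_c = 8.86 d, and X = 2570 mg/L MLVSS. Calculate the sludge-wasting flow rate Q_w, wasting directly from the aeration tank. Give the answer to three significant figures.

Rearranging the biomass balance for a CMAS with decay, V = Y·Q·ΔS·θ_c / [X·(1+k_d θ_c)] = 0.629 × 15800 × (391 − 7.53) × 8.86 / [2570 × (1 + 0.0707 × 8.86)] = 3.38×10^7 / 4180 = 8078 m³.
With mixed-liquor wasting, θ_c = V/Q_w, so Q_w = V/θ_c = 8078/8.86 = 911.8 m³/d.

Q_w ≈ 912 m³/d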